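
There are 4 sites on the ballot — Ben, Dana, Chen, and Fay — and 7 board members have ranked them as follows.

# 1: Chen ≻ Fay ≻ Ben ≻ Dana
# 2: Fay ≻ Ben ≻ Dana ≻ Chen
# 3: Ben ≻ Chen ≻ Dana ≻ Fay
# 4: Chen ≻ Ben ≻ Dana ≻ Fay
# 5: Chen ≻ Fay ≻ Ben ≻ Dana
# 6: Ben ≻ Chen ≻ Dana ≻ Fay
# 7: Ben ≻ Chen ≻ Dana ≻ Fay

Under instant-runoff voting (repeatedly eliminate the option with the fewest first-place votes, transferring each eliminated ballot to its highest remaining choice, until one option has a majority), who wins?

Round 1: Ben 3, Chen 3, Fay 1, Dana 0. Dana has the fewest and is eliminated.
Round 2: Ben 3, Chen 3, Fay 1. Fay has the fewest and is eliminated.
Round 3: Ben 4, Chen 3. Ben has a majority.

Ben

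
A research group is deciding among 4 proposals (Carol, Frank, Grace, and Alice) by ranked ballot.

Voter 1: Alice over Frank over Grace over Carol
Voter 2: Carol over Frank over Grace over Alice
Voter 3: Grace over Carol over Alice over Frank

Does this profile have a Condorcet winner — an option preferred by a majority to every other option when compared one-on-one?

No

Head-to-head results (3 voters total):
Carol vs Frank: Carol wins 2–1.
Carol vs Grace: Grace wins 2–1.
Carol vs Alice: Carol wins 2–1.
Frank vs Grace: Frank wins 2–1.
Frank vs Alice: Alice wins 2–1.
Grace vs Alice: Grace wins 2–1.
No candidate beats all others: Carol beats Frank beats Grace beats Carol, a majority cycle.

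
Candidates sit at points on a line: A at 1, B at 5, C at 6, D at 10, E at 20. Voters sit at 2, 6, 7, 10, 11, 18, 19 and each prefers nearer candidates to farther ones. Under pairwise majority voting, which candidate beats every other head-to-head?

With single-peaked preferences on a line, the Condorcet winner is the candidate closest to the median voter.
The median voter (position 10) is closest to D at 10.
Check: D vs C — voters closer to D: 4 of 7.

D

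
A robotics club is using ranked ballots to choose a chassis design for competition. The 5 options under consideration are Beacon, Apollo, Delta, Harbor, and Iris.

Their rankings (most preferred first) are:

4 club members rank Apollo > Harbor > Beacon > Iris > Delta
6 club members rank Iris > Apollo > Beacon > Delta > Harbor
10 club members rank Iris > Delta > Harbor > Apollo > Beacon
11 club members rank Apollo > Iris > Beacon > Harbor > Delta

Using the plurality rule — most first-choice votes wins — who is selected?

First-place vote totals:
  Beacon: 0
  Apollo: 15
  Delta: 0
  Harbor: 0
  Iris: 16
Iris has the most first-place votes.

Iris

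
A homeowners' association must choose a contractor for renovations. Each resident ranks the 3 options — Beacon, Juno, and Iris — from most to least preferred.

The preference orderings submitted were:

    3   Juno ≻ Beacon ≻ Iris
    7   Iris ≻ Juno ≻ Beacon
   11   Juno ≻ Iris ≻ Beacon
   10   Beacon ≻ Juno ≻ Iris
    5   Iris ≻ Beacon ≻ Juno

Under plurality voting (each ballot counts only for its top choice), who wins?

First-place vote totals:
  Beacon: 10
  Juno: 14
  Iris: 12
Juno has the most first-place votes.

Juno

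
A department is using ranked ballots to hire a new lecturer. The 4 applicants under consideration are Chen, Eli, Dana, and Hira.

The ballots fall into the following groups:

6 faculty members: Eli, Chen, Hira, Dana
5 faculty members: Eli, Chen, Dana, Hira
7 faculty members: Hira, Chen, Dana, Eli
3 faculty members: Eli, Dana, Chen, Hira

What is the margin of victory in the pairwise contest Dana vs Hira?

Ballots ranking Dana above Hira: 5+3 = 8.
Ballots ranking Hira above Dana: 6+7 = 13.
Hira wins 13–8, a margin of 5.

5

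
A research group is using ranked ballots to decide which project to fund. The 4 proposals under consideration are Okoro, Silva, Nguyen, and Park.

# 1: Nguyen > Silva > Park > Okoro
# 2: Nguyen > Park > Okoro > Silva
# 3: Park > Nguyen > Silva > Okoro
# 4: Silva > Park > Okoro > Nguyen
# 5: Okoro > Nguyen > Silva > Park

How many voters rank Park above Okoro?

4

Ballots ranking Park above Okoro: 4.
Ballots ranking Okoro above Park: 1.
So 4 of 5 voters prefer Park to Okoro.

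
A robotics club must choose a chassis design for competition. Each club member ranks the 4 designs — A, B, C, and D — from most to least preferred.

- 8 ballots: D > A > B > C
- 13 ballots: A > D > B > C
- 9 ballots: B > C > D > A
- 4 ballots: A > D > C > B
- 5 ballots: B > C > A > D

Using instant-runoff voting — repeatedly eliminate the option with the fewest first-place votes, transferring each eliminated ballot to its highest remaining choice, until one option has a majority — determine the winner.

A

Round 1: A 17, B 14, D 8, C 0. C has the fewest and is eliminated.
Round 2: A 17, B 14, D 8. D has the fewest and is eliminated.
Round 3: A 25, B 14. A has a majority.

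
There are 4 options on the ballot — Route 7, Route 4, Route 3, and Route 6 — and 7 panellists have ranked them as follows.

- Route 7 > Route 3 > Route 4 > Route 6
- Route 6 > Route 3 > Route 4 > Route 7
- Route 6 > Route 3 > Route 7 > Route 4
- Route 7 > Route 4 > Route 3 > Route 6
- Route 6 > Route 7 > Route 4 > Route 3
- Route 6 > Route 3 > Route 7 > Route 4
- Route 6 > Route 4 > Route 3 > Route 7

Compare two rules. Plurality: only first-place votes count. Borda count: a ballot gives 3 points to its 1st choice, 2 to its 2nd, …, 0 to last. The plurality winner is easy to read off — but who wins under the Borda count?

Plurality first-place counts: Route 7 2, Route 4 0, Route 3 0, Route 6 5 → Route 6.
Borda totals: Route 7 10, Route 4 7, Route 3 10, Route 6 15 → Route 6.

Route 6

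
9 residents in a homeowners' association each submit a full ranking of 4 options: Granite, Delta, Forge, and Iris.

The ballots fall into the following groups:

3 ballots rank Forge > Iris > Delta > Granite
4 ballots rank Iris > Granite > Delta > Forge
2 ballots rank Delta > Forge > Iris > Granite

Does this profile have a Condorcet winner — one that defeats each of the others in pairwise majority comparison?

Head-to-head results (9 voters total):
Granite vs Delta: Delta wins 5–4.
Granite vs Forge: Forge wins 5–4.
Granite vs Iris: Iris wins 9–0.
Delta vs Forge: Delta wins 6–3.
Delta vs Iris: Iris wins 7–2.
Forge vs Iris: Forge wins 5–4.
No candidate beats all others: Delta beats Forge beats Iris beats Delta, a majority cycle.

No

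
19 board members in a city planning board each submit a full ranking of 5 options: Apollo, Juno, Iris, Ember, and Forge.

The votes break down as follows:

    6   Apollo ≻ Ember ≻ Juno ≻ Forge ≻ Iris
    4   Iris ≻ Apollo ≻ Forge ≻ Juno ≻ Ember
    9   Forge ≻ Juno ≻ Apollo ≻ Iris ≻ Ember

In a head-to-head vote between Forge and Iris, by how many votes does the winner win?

Ballots ranking Forge above Iris: 6+9 = 15.
Ballots ranking Iris above Forge: 4.
Forge wins 15–4, a margin of 11.

11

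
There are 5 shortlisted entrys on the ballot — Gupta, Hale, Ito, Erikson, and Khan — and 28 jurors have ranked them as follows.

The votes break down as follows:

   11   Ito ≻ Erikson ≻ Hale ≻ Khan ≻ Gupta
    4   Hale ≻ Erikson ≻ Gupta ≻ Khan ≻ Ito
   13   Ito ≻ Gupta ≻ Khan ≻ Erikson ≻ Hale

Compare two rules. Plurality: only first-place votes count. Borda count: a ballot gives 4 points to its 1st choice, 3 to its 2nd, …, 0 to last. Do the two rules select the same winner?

Plurality first-place counts: Gupta 0, Hale 4, Ito 24, Erikson 0, Khan 0 → Ito.
Borda totals: Gupta 47, Hale 38, Ito 96, Erikson 58, Khan 41 → Ito.
The two rules agree on Ito.

Yes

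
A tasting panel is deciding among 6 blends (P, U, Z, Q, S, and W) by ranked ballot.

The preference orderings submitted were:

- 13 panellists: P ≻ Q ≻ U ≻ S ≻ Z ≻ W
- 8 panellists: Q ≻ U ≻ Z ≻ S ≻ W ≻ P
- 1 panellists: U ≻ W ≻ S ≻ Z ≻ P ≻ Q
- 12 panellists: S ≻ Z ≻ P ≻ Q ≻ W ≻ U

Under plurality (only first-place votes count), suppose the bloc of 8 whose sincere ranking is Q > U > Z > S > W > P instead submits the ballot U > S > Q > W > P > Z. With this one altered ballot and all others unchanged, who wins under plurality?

P

First-place totals with the altered ballot: P 13, U 9, Z 0, Q 0, S 12, W 0.
The winner is unchanged: still P.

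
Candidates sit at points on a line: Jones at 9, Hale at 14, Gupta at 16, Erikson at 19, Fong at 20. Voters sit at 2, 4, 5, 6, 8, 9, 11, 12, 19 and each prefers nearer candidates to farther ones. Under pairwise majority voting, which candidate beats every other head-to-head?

With single-peaked preferences on a line, the Condorcet winner is the candidate closest to the median voter.
The median voter (position 8) is closest to Jones at 9.
Check: Jones vs Hale — voters closer to Jones: 7 of 9.

Jones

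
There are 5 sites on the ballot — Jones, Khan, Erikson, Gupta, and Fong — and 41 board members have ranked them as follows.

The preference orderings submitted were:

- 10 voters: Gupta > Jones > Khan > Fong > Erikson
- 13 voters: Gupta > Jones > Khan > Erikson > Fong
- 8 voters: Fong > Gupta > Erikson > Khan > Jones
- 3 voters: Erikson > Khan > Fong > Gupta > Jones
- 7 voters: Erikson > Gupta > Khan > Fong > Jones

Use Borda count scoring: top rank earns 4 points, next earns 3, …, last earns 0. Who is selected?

Borda scores:
  Jones: 10·3 + 13·3 + 8·0 + 3·0 + 7·0 = 69
  Khan: 10·2 + 13·2 + 8·1 + 3·3 + 7·2 = 77
  Erikson: 10·0 + 13·1 + 8·2 + 3·4 + 7·4 = 69
  Gupta: 10·4 + 13·4 + 8·3 + 3·1 + 7·3 = 140
  Fong: 10·1 + 13·0 + 8·4 + 3·2 + 7·1 = 55
Gupta has the highest total.

Gupta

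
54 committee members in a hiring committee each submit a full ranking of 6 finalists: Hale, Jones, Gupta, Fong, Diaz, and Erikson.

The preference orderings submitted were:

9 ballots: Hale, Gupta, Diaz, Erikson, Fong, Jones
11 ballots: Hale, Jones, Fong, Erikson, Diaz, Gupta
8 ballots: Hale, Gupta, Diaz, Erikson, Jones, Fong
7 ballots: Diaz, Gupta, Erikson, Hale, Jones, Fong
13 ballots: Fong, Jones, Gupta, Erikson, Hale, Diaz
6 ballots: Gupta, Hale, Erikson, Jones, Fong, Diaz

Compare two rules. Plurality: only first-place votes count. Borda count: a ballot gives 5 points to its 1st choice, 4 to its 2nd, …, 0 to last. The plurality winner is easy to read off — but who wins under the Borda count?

Hale

Plurality first-place counts: Hale 28, Jones 0, Gupta 6, Fong 13, Diaz 7, Erikson 0 → Hale.
Borda totals: Hale 191, Jones 123, Gupta 165, Fong 113, Diaz 97, Erikson 121 → Hale.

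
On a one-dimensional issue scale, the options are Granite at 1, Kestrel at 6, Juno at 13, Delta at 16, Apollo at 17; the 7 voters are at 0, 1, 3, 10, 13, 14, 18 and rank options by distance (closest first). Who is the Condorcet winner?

With single-peaked preferences on a line, the Condorcet winner is the candidate closest to the median voter.
The median voter (position 10) is closest to Juno at 13.
Check: Juno vs Kestrel — voters closer to Juno: 4 of 7.

Juno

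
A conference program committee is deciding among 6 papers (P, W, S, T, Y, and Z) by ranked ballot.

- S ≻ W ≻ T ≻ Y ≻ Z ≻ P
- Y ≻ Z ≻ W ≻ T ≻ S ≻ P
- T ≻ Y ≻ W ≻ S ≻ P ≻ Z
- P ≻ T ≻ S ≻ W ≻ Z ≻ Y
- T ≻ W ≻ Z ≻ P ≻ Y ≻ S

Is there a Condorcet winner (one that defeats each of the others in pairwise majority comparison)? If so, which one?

T

Head-to-head results (5 voters total):
P vs W: W wins 4–1.
P vs S: S wins 3–2.
P vs T: T wins 4–1.
P vs Y: Y wins 3–2.
P vs Z: Z wins 3–2.
W vs S: W wins 3–2.
W vs T: T wins 3–2.
W vs Y: W wins 3–2.
W vs Z: W wins 4–1.
S vs T: T wins 4–1.
S vs Y: Y wins 3–2.
S vs Z: S wins 3–2.
T vs Y: T wins 4–1.
T vs Z: T wins 4–1.
Y vs Z: Y wins 3–2.
T beats each rival — P (4–1), W (3–2), S (4–1), Y (4–1), Z (4–1) — so T is the Condorcet winner.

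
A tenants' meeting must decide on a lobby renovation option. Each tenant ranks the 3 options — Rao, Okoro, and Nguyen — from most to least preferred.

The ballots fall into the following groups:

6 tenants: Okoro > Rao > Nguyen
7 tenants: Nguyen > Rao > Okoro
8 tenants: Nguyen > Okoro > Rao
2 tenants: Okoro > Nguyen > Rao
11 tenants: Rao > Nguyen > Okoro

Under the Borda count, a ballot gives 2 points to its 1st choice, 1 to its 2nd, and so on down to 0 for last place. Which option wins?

Nguyen

Borda scores:
  Rao: 6·1 + 7·1 + 8·0 + 2·0 + 11·2 = 35
  Okoro: 6·2 + 7·0 + 8·1 + 2·2 + 11·0 = 24
  Nguyen: 6·0 + 7·2 + 8·2 + 2·1 + 11·1 = 43
Nguyen has the highest total.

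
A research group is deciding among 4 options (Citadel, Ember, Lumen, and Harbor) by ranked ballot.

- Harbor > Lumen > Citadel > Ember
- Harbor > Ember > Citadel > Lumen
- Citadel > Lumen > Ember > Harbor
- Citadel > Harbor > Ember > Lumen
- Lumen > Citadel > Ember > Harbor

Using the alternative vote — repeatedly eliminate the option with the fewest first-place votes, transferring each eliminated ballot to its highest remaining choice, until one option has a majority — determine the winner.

Citadel

Round 1: Citadel 2, Harbor 2, Lumen 1, Ember 0. Ember has the fewest and is eliminated.
Round 2: Citadel 2, Harbor 2, Lumen 1. Lumen has the fewest and is eliminated.
Round 3: Citadel 3, Harbor 2. Citadel has a majority.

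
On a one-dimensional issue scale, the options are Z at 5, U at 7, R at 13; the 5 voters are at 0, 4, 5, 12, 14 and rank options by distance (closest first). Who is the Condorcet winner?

Z

With single-peaked preferences on a line, the Condorcet winner is the candidate closest to the median voter.
The median voter (position 5) is closest to Z at 5.
Check: Z vs R — voters closer to Z: 3 of 5.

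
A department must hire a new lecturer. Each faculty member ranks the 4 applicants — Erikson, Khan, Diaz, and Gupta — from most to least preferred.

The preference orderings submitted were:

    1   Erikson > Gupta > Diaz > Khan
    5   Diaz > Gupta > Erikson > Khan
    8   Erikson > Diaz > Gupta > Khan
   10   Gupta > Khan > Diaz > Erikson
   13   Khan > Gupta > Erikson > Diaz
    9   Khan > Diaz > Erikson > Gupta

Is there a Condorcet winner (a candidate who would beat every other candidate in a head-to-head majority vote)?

Yes

Head-to-head results (46 voters total):
Erikson vs Khan: Khan wins 32–14.
Erikson vs Diaz: Diaz wins 24–22.
Erikson vs Gupta: Gupta wins 28–18.
Khan vs Diaz: Khan wins 32–14.
Khan vs Gupta: Gupta wins 24–22.
Diaz vs Gupta: Gupta wins 24–22.
Gupta beats each rival — Erikson (28–18), Khan (24–22), Diaz (24–22) — so Gupta is the Condorcet winner.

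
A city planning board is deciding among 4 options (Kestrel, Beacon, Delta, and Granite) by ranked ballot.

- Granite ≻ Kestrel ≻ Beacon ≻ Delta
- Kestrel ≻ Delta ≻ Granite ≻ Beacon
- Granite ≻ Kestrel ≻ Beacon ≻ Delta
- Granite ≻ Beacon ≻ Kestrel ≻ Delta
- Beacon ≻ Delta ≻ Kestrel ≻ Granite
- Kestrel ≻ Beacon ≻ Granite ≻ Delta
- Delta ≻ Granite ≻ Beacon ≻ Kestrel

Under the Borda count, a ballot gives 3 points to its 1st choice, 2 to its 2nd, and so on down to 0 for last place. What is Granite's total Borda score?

Borda scores:
  Kestrel: 2 + 3 + 2 + 1 + 1 + 3 + 0 = 12
  Beacon: 1 + 0 + 1 + 2 + 3 + 2 + 1 = 10
  Delta: 0 + 2 + 0 + 0 + 2 + 0 + 3 = 7
  Granite: 3 + 1 + 3 + 3 + 0 + 1 + 2 = 13

13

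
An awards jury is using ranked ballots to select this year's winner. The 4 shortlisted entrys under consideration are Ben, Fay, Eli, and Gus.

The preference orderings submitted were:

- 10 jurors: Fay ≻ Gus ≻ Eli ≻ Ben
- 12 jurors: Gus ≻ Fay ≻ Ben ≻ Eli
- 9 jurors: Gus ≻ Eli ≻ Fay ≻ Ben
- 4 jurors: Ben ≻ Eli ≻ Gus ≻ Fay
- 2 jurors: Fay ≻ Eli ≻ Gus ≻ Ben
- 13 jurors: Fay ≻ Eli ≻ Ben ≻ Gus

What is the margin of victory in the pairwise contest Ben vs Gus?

Ballots ranking Ben above Gus: 4+13 = 17.
Ballots ranking Gus above Ben: 10+12+9+2 = 33.
Gus wins 33–17, a margin of 16.

16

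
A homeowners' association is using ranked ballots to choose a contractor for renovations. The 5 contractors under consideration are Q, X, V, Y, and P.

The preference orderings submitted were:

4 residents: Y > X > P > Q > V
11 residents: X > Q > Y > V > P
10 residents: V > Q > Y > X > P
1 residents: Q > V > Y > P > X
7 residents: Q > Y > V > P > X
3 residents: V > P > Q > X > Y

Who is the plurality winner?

V

First-place vote totals:
  Q: 8
  X: 11
  V: 13
  Y: 4
  P: 0
V has the most first-place votes.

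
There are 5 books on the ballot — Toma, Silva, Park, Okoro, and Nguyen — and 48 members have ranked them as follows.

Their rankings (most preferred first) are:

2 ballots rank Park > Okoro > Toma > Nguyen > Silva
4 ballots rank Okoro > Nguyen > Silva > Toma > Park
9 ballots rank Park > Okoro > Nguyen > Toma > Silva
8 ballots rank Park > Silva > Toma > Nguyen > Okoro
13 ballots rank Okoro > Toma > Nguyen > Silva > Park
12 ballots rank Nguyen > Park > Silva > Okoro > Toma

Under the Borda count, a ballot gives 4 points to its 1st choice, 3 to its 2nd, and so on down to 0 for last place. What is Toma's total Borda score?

Borda scores:
  Toma: 2·2 + 4·1 + 9·1 + 8·2 + 13·3 + 12·0 = 72
  Silva: 2·0 + 4·2 + 9·0 + 8·3 + 13·1 + 12·2 = 69
  Park: 2·4 + 4·0 + 9·4 + 8·4 + 13·0 + 12·3 = 112
  Okoro: 2·3 + 4·4 + 9·3 + 8·0 + 13·4 + 12·1 = 113
  Nguyen: 2·1 + 4·3 + 9·2 + 8·1 + 13·2 + 12·4 = 114

72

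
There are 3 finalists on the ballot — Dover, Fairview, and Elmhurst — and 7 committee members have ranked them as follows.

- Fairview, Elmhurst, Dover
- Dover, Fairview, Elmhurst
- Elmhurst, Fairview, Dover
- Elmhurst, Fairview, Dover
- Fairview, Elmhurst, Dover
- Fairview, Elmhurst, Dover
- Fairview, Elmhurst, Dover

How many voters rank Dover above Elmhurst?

Ballots ranking Dover above Elmhurst: 1.
Ballots ranking Elmhurst above Dover: 6.
So 1 of 7 voters prefer Dover to Elmhurst.

1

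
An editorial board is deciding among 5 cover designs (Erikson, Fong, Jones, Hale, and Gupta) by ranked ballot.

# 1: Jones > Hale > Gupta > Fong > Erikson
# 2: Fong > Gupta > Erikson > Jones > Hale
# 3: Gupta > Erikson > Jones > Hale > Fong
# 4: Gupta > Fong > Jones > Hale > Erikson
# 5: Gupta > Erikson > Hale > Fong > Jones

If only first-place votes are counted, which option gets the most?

First-place vote totals:
  Erikson: 0
  Fong: 1
  Jones: 1
  Hale: 0
  Gupta: 3
Gupta has the most first-place votes.

Gupta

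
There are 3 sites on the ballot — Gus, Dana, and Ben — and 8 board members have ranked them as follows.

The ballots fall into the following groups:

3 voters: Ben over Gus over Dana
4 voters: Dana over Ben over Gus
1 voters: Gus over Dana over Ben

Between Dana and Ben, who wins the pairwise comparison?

Ballots ranking Dana above Ben: 4+1 = 5.
Ballots ranking Ben above Dana: 3.
Dana wins the head-to-head, 5–3.

Dana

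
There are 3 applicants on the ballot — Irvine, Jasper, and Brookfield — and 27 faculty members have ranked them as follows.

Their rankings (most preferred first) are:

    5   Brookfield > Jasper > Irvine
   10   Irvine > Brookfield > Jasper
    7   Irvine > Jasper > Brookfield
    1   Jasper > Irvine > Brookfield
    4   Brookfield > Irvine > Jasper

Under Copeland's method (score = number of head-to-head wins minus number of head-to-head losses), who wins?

Irvine

Pairwise results:
  Irvine vs Jasper: Irvine wins 21–6.
  Irvine vs Brookfield: Irvine wins 18–9.
  Jasper vs Brookfield: Brookfield wins 19–8.
Copeland scores (wins − losses):
  Irvine: 2 − 0 = 2
  Jasper: 0 − 2 = -2
  Brookfield: 1 − 1 = 0
Irvine has the best Copeland score.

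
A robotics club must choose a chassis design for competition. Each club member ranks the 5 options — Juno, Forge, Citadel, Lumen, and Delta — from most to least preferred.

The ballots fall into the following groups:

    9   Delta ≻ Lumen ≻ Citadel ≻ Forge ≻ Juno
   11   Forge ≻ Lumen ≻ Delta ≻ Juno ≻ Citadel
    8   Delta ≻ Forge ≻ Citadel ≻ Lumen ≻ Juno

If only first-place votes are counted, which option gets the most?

Delta

First-place vote totals:
  Juno: 0
  Forge: 11
  Citadel: 0
  Lumen: 0
  Delta: 17
Delta has the most first-place votes.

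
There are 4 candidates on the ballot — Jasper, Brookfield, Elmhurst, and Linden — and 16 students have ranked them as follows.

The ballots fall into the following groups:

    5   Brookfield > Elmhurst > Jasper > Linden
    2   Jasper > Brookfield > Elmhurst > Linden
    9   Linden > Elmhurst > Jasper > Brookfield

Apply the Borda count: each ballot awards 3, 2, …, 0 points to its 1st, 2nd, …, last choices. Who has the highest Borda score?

Elmhurst

Borda scores:
  Jasper: 5·1 + 2·3 + 9·1 = 20
  Brookfield: 5·3 + 2·2 + 9·0 = 19
  Elmhurst: 5·2 + 2·1 + 9·2 = 30
  Linden: 5·0 + 2·0 + 9·3 = 27
Elmhurst has the highest total.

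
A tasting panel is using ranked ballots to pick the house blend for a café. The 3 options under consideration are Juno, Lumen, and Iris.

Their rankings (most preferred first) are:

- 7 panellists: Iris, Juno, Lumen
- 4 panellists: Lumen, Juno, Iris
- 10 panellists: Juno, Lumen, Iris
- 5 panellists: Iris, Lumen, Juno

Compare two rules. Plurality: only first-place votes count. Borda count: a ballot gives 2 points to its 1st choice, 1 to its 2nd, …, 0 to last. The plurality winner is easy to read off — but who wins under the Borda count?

Juno

Plurality first-place counts: Juno 10, Lumen 4, Iris 12 → Iris.
Borda totals: Juno 31, Lumen 23, Iris 24 → Juno.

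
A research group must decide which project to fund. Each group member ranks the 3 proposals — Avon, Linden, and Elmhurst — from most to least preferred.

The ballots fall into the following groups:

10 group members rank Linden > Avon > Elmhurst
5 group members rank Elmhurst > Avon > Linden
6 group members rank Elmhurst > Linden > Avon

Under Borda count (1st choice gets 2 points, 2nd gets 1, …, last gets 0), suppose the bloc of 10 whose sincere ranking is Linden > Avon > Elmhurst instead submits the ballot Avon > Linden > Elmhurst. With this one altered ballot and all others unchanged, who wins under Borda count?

Avon

Borda totals with the altered ballot: Avon 25, Linden 16, Elmhurst 22.
The switch changes the winner from Linden to Avon.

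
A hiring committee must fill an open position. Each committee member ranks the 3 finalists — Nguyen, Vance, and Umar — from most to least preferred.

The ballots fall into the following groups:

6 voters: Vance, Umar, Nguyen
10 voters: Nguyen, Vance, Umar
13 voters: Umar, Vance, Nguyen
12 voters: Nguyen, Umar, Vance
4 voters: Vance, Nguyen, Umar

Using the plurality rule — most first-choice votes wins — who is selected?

First-place vote totals:
  Nguyen: 22
  Vance: 10
  Umar: 13
Nguyen has the most first-place votes.

Nguyen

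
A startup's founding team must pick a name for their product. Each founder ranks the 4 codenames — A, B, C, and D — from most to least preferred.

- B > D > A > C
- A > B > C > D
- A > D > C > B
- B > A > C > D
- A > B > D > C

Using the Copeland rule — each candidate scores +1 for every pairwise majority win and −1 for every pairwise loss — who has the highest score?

A

Pairwise results:
  A vs B: A wins 3–2.
  A vs C: A wins 5–0.
  A vs D: A wins 4–1.
  B vs C: B wins 4–1.
  B vs D: B wins 4–1.
  C vs D: D wins 3–2.
Copeland scores (wins − losses):
  A: 3 − 0 = 3
  B: 2 − 1 = 1
  C: 0 − 3 = -3
  D: 1 − 2 = -1
A has the best Copeland score.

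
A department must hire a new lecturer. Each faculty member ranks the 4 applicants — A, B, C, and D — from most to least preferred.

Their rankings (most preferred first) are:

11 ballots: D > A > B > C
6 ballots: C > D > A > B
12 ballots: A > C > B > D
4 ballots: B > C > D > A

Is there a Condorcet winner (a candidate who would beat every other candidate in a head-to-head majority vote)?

Head-to-head results (33 voters total):
A vs B: A wins 29–4.
A vs C: A wins 23–10.
A vs D: D wins 21–12.
B vs C: C wins 18–15.
B vs D: D wins 17–16.
C vs D: C wins 22–11.
No candidate beats all others: A beats C beats D beats A, a majority cycle.

No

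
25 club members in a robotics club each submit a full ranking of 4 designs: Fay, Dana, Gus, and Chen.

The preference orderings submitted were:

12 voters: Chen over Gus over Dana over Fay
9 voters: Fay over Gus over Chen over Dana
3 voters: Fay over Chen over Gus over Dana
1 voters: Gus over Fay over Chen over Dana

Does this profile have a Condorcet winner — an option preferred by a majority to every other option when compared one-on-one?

Head-to-head results (25 voters total):
Fay vs Dana: Fay wins 13–12.
Fay vs Gus: Gus wins 13–12.
Fay vs Chen: Fay wins 13–12.
Dana vs Gus: Gus wins 25–0.
Dana vs Chen: Chen wins 25–0.
Gus vs Chen: Chen wins 15–10.
No candidate beats all others: Fay beats Chen beats Gus beats Fay, a majority cycle.

No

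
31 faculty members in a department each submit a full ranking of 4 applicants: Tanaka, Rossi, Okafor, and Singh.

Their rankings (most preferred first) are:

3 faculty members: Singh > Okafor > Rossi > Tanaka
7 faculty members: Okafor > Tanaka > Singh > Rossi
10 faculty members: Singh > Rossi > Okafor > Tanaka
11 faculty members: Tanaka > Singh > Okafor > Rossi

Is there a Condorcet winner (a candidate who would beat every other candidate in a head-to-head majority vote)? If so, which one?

No Condorcet winner

Head-to-head results (31 voters total):
Tanaka vs Rossi: Tanaka wins 18–13.
Tanaka vs Okafor: Okafor wins 20–11.
Tanaka vs Singh: Tanaka wins 18–13.
Rossi vs Okafor: Okafor wins 21–10.
Rossi vs Singh: Singh wins 31–0.
Okafor vs Singh: Singh wins 24–7.
No candidate beats all others: Tanaka beats Singh beats Okafor beats Tanaka, a majority cycle.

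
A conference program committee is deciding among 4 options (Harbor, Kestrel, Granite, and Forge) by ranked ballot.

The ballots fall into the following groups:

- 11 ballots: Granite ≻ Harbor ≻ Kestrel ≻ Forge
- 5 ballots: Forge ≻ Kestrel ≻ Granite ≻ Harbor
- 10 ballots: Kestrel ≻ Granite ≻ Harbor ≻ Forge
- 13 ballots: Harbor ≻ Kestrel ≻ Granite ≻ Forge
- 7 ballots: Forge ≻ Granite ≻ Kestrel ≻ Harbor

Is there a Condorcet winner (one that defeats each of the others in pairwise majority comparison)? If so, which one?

None — there is no Condorcet winner

Head-to-head results (46 voters total):
Harbor vs Kestrel: Harbor wins 24–22.
Harbor vs Granite: Granite wins 33–13.
Harbor vs Forge: Harbor wins 34–12.
Kestrel vs Granite: Kestrel wins 28–18.
Kestrel vs Forge: Kestrel wins 34–12.
Granite vs Forge: Granite wins 34–12.
No candidate beats all others: Harbor beats Kestrel beats Granite beats Harbor, a majority cycle.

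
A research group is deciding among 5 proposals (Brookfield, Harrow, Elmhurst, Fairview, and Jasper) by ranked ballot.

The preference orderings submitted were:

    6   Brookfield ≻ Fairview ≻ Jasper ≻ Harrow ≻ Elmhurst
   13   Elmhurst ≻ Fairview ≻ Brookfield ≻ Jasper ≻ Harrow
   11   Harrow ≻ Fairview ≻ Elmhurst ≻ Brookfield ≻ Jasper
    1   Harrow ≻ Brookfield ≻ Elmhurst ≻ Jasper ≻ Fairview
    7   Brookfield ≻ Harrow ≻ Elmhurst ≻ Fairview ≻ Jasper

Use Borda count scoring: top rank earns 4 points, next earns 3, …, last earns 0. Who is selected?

Fairview

Borda scores:
  Brookfield: 6·4 + 13·2 + 11·1 + 3 + 7·4 = 92
  Harrow: 6·1 + 13·0 + 11·4 + 4 + 7·3 = 75
  Elmhurst: 6·0 + 13·4 + 11·2 + 2 + 7·2 = 90
  Fairview: 6·3 + 13·3 + 11·3 + 0 + 7·1 = 97
  Jasper: 6·2 + 13·1 + 11·0 + 1 + 7·0 = 26
Fairview has the highest total.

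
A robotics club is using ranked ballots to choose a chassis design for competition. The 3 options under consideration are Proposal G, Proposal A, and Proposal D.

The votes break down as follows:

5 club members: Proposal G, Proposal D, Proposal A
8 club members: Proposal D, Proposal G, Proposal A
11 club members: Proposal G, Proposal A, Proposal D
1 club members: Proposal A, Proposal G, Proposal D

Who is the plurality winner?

Proposal G

First-place vote totals:
  Proposal G: 16
  Proposal A: 1
  Proposal D: 8
Proposal G has the most first-place votes.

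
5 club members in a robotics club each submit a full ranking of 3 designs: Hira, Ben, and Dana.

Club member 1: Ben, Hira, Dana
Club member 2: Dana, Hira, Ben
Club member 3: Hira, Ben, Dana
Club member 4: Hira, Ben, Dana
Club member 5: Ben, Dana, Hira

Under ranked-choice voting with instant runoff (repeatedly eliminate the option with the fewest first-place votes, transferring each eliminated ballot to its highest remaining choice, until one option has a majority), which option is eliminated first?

Dana

Round 1: Hira 2, Ben 2, Dana 1. Dana has the fewest and is eliminated.
Round 2: Hira 3, Ben 2. Hira has a majority.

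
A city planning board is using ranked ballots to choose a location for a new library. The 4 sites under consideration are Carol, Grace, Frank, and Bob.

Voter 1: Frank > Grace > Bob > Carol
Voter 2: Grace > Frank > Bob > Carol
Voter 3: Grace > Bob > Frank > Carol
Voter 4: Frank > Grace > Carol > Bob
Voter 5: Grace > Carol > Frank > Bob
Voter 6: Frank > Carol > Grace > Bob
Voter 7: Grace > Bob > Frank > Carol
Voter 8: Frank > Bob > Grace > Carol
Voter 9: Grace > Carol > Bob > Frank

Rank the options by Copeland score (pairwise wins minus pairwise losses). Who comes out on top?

Grace

Pairwise results:
  Carol vs Grace: Grace wins 8–1.
  Carol vs Frank: Frank wins 7–2.
  Carol vs Bob: Bob wins 5–4.
  Grace vs Frank: Grace wins 5–4.
  Grace vs Bob: Grace wins 8–1.
  Frank vs Bob: Frank wins 6–3.
Copeland scores (wins − losses):
  Carol: 0 − 3 = -3
  Grace: 3 − 0 = 3
  Frank: 2 − 1 = 1
  Bob: 1 − 2 = -1
Grace has the best Copeland score.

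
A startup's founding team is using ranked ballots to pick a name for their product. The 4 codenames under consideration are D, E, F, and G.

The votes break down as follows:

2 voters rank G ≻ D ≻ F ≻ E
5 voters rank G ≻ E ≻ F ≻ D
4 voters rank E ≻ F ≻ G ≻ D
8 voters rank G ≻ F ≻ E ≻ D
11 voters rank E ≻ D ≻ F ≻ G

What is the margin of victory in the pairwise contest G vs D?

Ballots ranking G above D: 2+5+4+8 = 19.
Ballots ranking D above G: 11.
G wins 19–11, a margin of 8.

8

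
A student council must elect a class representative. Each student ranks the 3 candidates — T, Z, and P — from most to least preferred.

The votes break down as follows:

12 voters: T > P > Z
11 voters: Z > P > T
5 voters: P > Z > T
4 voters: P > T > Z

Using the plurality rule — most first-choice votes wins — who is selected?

T

First-place vote totals:
  T: 12
  Z: 11
  P: 9
T has the most first-place votes.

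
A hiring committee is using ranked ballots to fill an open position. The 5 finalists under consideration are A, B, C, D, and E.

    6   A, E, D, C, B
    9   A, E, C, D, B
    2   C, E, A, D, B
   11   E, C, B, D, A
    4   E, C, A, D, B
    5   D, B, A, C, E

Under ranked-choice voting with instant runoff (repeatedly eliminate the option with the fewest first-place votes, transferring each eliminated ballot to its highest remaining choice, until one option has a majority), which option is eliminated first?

Round 1: A 15, E 15, D 5, C 2, B 0. B has the fewest and is eliminated.
Round 2: A 15, E 15, D 5, C 2. C has the fewest and is eliminated.
Round 3: E 17, A 15, D 5. D has the fewest and is eliminated.
Round 4: A 20, E 17. A has a majority.

B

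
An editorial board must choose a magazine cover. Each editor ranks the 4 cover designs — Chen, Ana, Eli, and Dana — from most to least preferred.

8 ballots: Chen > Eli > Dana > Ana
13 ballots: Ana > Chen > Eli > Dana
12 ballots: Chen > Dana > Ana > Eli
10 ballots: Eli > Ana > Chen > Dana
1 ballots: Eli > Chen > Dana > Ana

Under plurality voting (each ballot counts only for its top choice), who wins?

First-place vote totals:
  Chen: 20
  Ana: 13
  Eli: 11
  Dana: 0
Chen has the most first-place votes.

Chen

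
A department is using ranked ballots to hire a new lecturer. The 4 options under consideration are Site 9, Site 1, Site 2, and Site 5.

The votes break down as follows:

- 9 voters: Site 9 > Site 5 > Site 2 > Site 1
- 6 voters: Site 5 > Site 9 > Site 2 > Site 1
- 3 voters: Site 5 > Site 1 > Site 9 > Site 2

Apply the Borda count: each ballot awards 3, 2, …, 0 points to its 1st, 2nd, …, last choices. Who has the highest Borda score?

Site 5

Borda scores:
  Site 9: 9·3 + 6·2 + 3·1 = 42
  Site 1: 9·0 + 6·0 + 3·2 = 6
  Site 2: 9·1 + 6·1 + 3·0 = 15
  Site 5: 9·2 + 6·3 + 3·3 = 45
Site 5 has the highest total.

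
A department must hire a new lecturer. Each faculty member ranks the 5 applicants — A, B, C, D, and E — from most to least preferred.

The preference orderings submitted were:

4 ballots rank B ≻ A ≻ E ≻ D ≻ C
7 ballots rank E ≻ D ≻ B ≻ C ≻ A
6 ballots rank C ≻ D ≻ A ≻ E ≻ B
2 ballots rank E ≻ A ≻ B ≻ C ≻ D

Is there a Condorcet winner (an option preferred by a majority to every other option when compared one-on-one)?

No

Head-to-head results (19 voters total):
A vs B: B wins 11–8.
A vs C: C wins 13–6.
A vs D: D wins 13–6.
A vs E: A wins 10–9.
B vs C: B wins 13–6.
B vs D: D wins 13–6.
B vs E: E wins 15–4.
C vs D: D wins 11–8.
C vs E: E wins 13–6.
D vs E: E wins 13–6.
No candidate beats all others: A beats E beats B beats A, a majority cycle.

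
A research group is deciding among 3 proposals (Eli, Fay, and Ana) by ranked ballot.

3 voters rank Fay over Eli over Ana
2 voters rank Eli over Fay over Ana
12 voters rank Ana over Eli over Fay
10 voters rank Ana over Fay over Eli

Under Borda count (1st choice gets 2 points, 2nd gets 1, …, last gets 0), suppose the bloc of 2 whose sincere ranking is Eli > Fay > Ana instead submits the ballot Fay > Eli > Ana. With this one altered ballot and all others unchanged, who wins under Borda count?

Borda totals with the altered ballot: Eli 17, Fay 20, Ana 44.
The winner is unchanged: still Ana.

Ana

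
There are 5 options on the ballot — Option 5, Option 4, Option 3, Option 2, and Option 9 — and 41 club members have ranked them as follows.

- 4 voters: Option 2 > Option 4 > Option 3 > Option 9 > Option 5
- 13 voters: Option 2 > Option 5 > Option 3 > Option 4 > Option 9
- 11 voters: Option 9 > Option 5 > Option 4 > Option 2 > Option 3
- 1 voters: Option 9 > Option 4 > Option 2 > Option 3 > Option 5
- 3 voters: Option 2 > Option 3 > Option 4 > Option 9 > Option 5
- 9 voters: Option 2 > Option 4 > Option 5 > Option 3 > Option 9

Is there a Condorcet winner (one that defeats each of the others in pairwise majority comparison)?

Yes

Head-to-head results (41 voters total):
Option 5 vs Option 4: Option 5 wins 24–17.
Option 5 vs Option 3: Option 5 wins 33–8.
Option 5 vs Option 2: Option 2 wins 30–11.
Option 5 vs Option 9: Option 5 wins 22–19.
Option 4 vs Option 3: Option 4 wins 25–16.
Option 4 vs Option 2: Option 2 wins 29–12.
Option 4 vs Option 9: Option 4 wins 29–12.
Option 3 vs Option 2: Option 2 wins 41–0.
Option 3 vs Option 9: Option 3 wins 29–12.
Option 2 vs Option 9: Option 2 wins 29–12.
Option 2 beats each rival — Option 5 (30–11), Option 4 (29–12), Option 3 (41–0), Option 9 (29–12) — so Option 2 is the Condorcet winner.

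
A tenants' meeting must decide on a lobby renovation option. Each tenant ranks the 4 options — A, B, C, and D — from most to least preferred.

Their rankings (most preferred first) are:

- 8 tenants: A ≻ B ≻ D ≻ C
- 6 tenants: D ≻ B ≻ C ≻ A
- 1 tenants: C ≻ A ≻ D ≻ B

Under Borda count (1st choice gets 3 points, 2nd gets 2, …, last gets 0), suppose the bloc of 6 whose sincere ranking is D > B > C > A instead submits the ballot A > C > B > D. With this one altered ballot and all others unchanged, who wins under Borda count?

Borda totals with the altered ballot: A 44, B 22, C 15, D 9.
The switch changes the winner from B to A.

A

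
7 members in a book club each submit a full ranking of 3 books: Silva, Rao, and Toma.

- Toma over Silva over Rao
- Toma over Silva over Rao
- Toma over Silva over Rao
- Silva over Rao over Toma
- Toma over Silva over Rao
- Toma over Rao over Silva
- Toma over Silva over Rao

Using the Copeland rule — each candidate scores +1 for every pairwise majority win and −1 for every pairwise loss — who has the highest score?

Toma

Pairwise results:
  Silva vs Rao: Silva wins 6–1.
  Silva vs Toma: Toma wins 6–1.
  Rao vs Toma: Toma wins 6–1.
Copeland scores (wins − losses):
  Silva: 1 − 1 = 0
  Rao: 0 − 2 = -2
  Toma: 2 − 0 = 2
Toma has the best Copeland score.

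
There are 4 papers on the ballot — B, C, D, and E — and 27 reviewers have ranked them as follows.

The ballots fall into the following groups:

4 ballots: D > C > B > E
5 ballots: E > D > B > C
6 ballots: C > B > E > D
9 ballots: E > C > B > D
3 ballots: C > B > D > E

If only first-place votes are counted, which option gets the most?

E

First-place vote totals:
  B: 0
  C: 9
  D: 4
  E: 14
E has the most first-place votes.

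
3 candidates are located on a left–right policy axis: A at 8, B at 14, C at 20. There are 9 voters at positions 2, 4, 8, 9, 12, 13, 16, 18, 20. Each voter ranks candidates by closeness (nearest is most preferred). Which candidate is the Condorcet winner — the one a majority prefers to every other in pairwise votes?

B

With single-peaked preferences on a line, the Condorcet winner is the candidate closest to the median voter.
The median voter (position 12) is closest to B at 14.
Check: B vs A — voters closer to B: 5 of 9.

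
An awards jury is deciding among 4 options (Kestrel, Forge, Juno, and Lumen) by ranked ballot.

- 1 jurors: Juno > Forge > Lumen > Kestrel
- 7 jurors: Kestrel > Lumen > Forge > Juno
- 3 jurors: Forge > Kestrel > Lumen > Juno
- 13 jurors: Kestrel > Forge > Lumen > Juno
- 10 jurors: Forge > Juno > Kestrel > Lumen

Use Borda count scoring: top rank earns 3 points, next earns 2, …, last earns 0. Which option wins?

Borda scores:
  Kestrel: 0 + 7·3 + 3·2 + 13·3 + 10·1 = 76
  Forge: 2 + 7·1 + 3·3 + 13·2 + 10·3 = 74
  Juno: 3 + 7·0 + 3·0 + 13·0 + 10·2 = 23
  Lumen: 1 + 7·2 + 3·1 + 13·1 + 10·0 = 31
Kestrel has the highest total.

Kestrel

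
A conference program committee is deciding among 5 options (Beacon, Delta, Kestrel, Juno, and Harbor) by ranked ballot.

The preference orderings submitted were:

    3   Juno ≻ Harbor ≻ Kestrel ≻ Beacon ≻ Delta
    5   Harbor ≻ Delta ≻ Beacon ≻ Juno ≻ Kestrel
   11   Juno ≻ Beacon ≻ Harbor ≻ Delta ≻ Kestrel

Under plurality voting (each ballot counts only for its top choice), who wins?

Juno

First-place vote totals:
  Beacon: 0
  Delta: 0
  Kestrel: 0
  Juno: 14
  Harbor: 5
Juno has the most first-place votes.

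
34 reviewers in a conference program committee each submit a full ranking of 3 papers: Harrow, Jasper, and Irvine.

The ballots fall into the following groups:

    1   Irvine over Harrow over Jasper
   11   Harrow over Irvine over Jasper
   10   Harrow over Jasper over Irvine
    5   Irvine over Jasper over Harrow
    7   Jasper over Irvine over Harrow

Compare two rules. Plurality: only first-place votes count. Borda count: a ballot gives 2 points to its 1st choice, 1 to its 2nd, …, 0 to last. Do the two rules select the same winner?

Plurality first-place counts: Harrow 21, Jasper 7, Irvine 6 → Harrow.
Borda totals: Harrow 43, Jasper 29, Irvine 30 → Harrow.
The two rules agree on Harrow.

Yes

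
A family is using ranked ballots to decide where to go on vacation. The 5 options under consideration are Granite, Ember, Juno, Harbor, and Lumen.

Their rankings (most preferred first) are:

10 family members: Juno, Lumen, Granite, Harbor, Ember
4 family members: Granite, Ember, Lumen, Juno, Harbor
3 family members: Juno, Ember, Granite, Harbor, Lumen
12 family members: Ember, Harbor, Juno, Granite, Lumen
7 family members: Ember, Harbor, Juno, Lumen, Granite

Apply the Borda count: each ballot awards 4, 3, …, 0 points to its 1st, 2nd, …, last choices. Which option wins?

Borda scores:
  Granite: 10·2 + 4·4 + 3·2 + 12·1 + 7·0 = 54
  Ember: 10·0 + 4·3 + 3·3 + 12·4 + 7·4 = 97
  Juno: 10·4 + 4·1 + 3·4 + 12·2 + 7·2 = 94
  Harbor: 10·1 + 4·0 + 3·1 + 12·3 + 7·3 = 70
  Lumen: 10·3 + 4·2 + 3·0 + 12·0 + 7·1 = 45
Ember has the highest total.

Ember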